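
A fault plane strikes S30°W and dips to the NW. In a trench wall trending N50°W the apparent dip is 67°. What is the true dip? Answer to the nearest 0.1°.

67.3°

β = acute angle between strike S30°W and section N50°W = 80°.
tan δ = tan α / sin β = tan 67° / sin 80° = 2.3559 / 0.9848 = 2.3922
δ = arctan(2.3922) = 67.31°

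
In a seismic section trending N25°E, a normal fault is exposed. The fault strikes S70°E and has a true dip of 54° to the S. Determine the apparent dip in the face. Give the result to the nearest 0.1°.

53.9°

The section lies 85° from the strike.
tan α = tan 54° × sin 85° = 1.3764 × 0.9962 = 1.3711
α = arctan(1.3711) = 53.90°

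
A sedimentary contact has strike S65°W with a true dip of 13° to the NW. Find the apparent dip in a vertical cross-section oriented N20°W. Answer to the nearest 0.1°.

13.0°

The section lies 85° from the strike.
tan(apparent dip) = tan 13° · sin 85° = 0.2300
α = arctan(0.2300) = 12.95°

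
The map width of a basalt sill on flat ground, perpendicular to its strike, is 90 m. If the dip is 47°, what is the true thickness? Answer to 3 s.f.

65.8 m

True thickness t = w · sin(dip) = 90 × sin 47°
t = 90 × 0.7314 = 65.822 m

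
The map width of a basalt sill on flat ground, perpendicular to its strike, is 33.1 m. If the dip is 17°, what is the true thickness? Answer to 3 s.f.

True thickness t = w · sin(dip) = 33.1 × sin 17°
t = 33.1 × 0.2924 = 9.678 m

9.68 m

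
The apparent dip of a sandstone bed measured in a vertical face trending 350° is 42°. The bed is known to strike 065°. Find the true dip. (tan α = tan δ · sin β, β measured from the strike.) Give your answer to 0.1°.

43.0°

β = acute angle between strike 065° and section 350° = 75°.
tan δ = tan α / sin β = tan 42° / sin 75° = 0.9004 / 0.9659 = 0.9322
true dip = arctan 0.9322 = 42.99°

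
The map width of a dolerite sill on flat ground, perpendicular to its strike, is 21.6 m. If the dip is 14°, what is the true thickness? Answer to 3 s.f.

True thickness t = w · sin(dip) = 21.6 × sin 14°
t = 21.6 × 0.2419 = 5.226 m

5.23 m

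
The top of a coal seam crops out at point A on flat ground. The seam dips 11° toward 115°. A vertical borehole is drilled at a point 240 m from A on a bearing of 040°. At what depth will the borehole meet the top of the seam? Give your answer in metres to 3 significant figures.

12.1 m

The hole lies 75° from the dip direction, so the down-dip offset is 240 × cos 75° = 62.12 m.
Depth = down-dip offset × tan(dip) = 62.12 × tan 11° = 62.12 × 0.1944
Depth = 12.07 m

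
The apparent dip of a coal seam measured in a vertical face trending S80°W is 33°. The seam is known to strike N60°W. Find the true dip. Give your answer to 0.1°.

45.3°

β = acute angle between strike N60°W and section S80°W = 40°.
tan(true dip) = tan 33° / sin 40° = 1.0103
δ = arctan(1.0103) = 45.29°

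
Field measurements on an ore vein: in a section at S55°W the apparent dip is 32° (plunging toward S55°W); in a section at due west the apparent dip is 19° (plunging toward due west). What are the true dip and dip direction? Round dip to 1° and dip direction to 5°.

true dip 35°, dip direction 210°

Represent each trace as a vector plunging at its apparent dip toward its trend (east-north-up frame): v₁ = (-0.695, -0.486, -0.530), v₂ = (-0.946, -0.000, -0.326).
Cross product v₁ × v₂ gives the pole to the plane: n ∝ (-0.158, -0.275, 0.460).
Dip δ = arctan(|n_h|/n_z) = arctan(0.317/0.460) = 34.6°.
The horizontal component of n points toward azimuth atan2(n_x, n_y) = 210°, the dip direction.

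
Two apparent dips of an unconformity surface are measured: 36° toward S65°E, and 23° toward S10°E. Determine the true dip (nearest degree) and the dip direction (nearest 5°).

true dip 36°, dip direction 115°

Each apparent-dip line lies in the plane. As unit vectors (x east, y north, z up), v₁ plunges 36°→S65°E and v₂ plunges 23°→S10°E.
Cross product v₁ × v₂ gives the pole to the plane: n ∝ (0.399, -0.193, 0.610).
True dip = arccos(n_z / |n|) = arccos(0.8090) = 36.0°.
The horizontal component of n points toward azimuth atan2(n_x, n_y) = 116°, the dip direction.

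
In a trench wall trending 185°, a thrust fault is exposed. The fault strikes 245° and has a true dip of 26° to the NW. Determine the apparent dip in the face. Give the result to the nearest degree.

23°

The strike is 245° and the section trends 185°; the acute angle between them is β = 60°.
tan(apparent dip) = tan 26° · sin 60° = 0.4224
α = arctan(0.4224) = 22.90°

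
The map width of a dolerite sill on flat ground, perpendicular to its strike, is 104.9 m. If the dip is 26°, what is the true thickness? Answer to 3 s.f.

True thickness t = w · sin(dip) = 104.9 × sin 26°
t = 104.9 × 0.4384 = 45.985 m

46.0 m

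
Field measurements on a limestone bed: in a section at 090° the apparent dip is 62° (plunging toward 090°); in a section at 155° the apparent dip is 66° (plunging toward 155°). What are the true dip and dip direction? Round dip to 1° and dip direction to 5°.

true dip 68°, dip direction 130°

Each apparent-dip line lies in the plane. As unit vectors (x east, y north, z up), v₁ plunges 62°→090° and v₂ plunges 66°→155°.
n = v₁ × v₂ = (0.325, -0.277, 0.173) (taken with n_z > 0).
tan δ = √(n_x²+n_y²)/n_z = 0.427/0.173, so δ = 68.0°.
Dip direction = azimuth of (n_x, n_y) = atan2(0.325, -0.277) = 130°.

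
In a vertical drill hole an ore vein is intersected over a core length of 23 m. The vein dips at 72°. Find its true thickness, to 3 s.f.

True thickness t = h · cos(dip) = 23 × cos 72°
t = 23 × 0.3090 = 7.107 m

7.11 m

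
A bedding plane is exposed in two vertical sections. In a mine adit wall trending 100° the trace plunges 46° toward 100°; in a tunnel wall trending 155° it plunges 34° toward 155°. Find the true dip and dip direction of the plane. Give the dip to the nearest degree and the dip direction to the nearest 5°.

Each apparent-dip line lies in the plane. As unit vectors (x east, y north, z up), v₁ plunges 46°→100° and v₂ plunges 34°→155°.
The plane normal is n = v₁ × v₂ ∝ (0.473, -0.131, 0.472).
True dip = arccos(n_z / |n|) = arccos(0.6930) = 46.1°.
The horizontal component of n points toward azimuth atan2(n_x, n_y) = 105°, the dip direction.

true dip 46°, dip direction 105°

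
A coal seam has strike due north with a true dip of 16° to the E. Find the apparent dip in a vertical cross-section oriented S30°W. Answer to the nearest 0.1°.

8.2°

The section lies 30° from the strike.
tan(apparent dip) = tan 16° · sin 30° = 0.1434
α = arctan(0.1434) = 8.16°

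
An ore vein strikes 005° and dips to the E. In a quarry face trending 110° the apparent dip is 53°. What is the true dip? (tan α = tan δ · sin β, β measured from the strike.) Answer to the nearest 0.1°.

β = acute angle between strike 005° and section 110° = 75°.
tan δ = tan α / sin β = tan 53° / sin 75° = 1.3270 / 0.9659 = 1.3739
true dip = arctan 1.3739 = 53.95°

53.9°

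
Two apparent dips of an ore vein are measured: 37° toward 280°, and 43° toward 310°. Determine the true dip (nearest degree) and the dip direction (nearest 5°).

true dip 43°, dip direction 315°

Represent each trace as a vector plunging at its apparent dip toward its trend (east-north-up frame): v₁ = (-0.787, 0.139, -0.602), v₂ = (-0.560, 0.470, -0.682).
n = v₁ × v₂ = (-0.188, 0.199, 0.292) (taken with n_z > 0).
True dip = arccos(n_z / |n|) = arccos(0.7291) = 43.2°.
Dip direction = azimuth of (n_x, n_y) = atan2(-0.188, 0.199) = 317°.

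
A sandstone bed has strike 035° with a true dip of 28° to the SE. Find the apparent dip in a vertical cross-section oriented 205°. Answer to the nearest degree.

5°

Angle between strike (035°) and section (205°): β = 10°.
tan(apparent dip) = tan 28° · sin 10° = 0.0923
α = arctan(0.0923) = 5.28°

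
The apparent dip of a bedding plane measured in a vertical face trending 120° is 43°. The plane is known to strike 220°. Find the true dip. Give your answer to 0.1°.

β = acute angle between strike 220° and section 120° = 80°.
tan(true dip) = tan 43° / sin 80° = 0.9469
δ = arctan(0.9469) = 43.44°

43.4°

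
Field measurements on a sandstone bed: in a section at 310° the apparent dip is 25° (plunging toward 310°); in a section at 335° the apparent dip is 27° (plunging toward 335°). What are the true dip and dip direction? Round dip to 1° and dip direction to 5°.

Each apparent-dip line lies in the plane. As unit vectors (x east, y north, z up), v₁ plunges 25°→310° and v₂ plunges 27°→335°.
The plane normal is n = v₁ × v₂ ∝ (-0.077, 0.156, 0.341).
Dip δ = arctan(|n_h|/n_z) = arctan(0.174/0.341) = 27.0°.
The horizontal component of n points toward azimuth atan2(n_x, n_y) = 334°, the dip direction.

true dip 27°, dip direction 335°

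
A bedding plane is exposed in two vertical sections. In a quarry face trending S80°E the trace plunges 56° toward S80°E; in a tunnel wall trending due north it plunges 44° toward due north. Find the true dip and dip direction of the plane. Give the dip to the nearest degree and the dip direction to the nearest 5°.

true dip 63°, dip direction 060°

The two traces are lines in the plane: v₁ = (sin 100°·cos 56°, cos 100°·cos 56°, −sin 56°), v₂ = (sin 0°·cos 44°, cos 0°·cos 44°, −sin 44°).
The plane normal is n = v₁ × v₂ ∝ (0.664, 0.383, 0.396).
Dip δ = arctan(|n_h|/n_z) = arctan(0.766/0.396) = 62.7°.
Dip direction = azimuth of (n_x, n_y) = atan2(0.664, 0.383) = 60°.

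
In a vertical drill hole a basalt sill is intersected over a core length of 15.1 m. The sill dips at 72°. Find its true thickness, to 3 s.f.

4.67 m

True thickness t = h · cos(dip) = 15.1 × cos 72°
t = 15.1 × 0.3090 = 4.666 m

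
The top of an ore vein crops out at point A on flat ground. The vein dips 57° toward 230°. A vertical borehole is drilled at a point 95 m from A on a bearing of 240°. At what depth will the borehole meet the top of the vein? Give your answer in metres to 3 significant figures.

The hole lies 10° from the dip direction, so the down-dip offset is 95 × cos 10° = 93.56 m.
Depth = down-dip offset × tan(dip) = 93.56 × tan 57° = 93.56 × 1.5399
Depth = 144.06 m

144 m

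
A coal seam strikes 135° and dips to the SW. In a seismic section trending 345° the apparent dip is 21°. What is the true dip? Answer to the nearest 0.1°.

The section is 30° from the strike.
tan δ = tan α / sin β = tan 21° / sin 30° = 0.3839 / 0.5000 = 0.7677
δ = arctan(0.7677) = 37.51°

37.5°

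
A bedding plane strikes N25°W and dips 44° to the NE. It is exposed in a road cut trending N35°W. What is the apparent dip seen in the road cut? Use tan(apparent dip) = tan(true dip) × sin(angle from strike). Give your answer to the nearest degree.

The strike is N25°W and the section trends N35°W; the acute angle between them is β = 10°.
tan(apparent dip) = tan 44° · sin 10° = 0.1677
α = arctan(0.1677) = 9.52°

10°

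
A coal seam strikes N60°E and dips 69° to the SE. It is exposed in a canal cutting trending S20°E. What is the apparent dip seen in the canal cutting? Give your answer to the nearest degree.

Angle between strike (N60°E) and section (S20°E): β = 80°.
tan α = tan 69° × sin 80° = 2.6051 × 0.9848 = 2.5655
apparent dip = arctan 2.5655 = 68.70°

69°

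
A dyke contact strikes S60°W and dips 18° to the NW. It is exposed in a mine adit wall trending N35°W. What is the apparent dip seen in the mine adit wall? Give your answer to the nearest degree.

The strike is S60°W and the section trends N35°W; the acute angle between them is β = 85°.
tan α = tan 18° × sin 85° = 0.3249 × 0.9962 = 0.3237
α = arctan(0.3237) = 17.94°

18°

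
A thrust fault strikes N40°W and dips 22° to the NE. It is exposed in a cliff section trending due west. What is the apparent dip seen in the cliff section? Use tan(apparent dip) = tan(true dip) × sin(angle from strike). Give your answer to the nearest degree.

17°

The strike is N40°W and the section trends due west; the acute angle between them is β = 50°.
tan(apparent dip) = tan 22° · sin 50° = 0.3095
apparent dip = arctan 0.3095 = 17.20°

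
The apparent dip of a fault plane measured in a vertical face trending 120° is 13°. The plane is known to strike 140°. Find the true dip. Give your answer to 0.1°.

β = acute angle between strike 140° and section 120° = 20°.
tan(true dip) = tan 13° / sin 20° = 0.6750
δ = arctan(0.6750) = 34.02°

34.0°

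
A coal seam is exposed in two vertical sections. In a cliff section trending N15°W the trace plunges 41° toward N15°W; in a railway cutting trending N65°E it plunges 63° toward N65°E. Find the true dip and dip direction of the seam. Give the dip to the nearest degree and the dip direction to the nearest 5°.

Each apparent-dip line lies in the plane. As unit vectors (x east, y north, z up), v₁ plunges 41°→N15°W and v₂ plunges 63°→N65°E.
n = v₁ × v₂ = (0.524, 0.444, 0.337) (taken with n_z > 0).
True dip = arccos(n_z / |n|) = arccos(0.4411) = 63.8°.
Dip direction = azimuth of (n_x, n_y) = atan2(0.524, 0.444) = 50°.

true dip 64°, dip direction 050°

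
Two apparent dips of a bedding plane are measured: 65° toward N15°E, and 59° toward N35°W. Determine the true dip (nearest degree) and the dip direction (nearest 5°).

true dip 65°, dip direction 005°

Represent each trace as a vector plunging at its apparent dip toward its trend (east-north-up frame): v₁ = (0.109, 0.408, -0.906), v₂ = (-0.295, 0.422, -0.857).
n = v₁ × v₂ = (0.032, 0.361, 0.167) (taken with n_z > 0).
Dip δ = arctan(|n_h|/n_z) = arctan(0.363/0.167) = 65.3°.
Dip direction = azimuth of (n_x, n_y) = atan2(0.032, 0.361) = 5°.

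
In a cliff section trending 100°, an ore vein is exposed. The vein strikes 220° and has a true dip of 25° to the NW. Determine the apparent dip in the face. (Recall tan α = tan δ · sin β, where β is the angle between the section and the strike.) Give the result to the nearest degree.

The strike is 220° and the section trends 100°; the acute angle between them is β = 60°.
tan α = tan 25° × sin 60° = 0.4663 × 0.8660 = 0.4038
α = arctan(0.4038) = 21.99°

22°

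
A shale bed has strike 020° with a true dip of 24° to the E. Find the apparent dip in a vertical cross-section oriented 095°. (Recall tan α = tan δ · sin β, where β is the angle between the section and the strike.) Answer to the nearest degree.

23°

Angle between strike (020°) and section (095°): β = 75°.
tan α = tan 24° × sin 75° = 0.4452 × 0.9659 = 0.4301
α = arctan(0.4301) = 23.27°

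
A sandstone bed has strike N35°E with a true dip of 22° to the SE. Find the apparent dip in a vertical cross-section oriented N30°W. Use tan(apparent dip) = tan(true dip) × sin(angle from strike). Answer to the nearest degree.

20°

Angle between strike (N35°E) and section (N30°W): β = 65°.
tan α = tan 22° × sin 65° = 0.4040 × 0.9063 = 0.3662
apparent dip = arctan 0.3662 = 20.11°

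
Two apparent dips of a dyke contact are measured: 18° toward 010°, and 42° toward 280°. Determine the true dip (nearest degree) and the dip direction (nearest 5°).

true dip 44°, dip direction 300°

Each apparent-dip line lies in the plane. As unit vectors (x east, y north, z up), v₁ plunges 18°→010° and v₂ plunges 42°→280°.
Cross product v₁ × v₂ gives the pole to the plane: n ∝ (-0.587, 0.337, 0.707).
True dip = arccos(n_z / |n|) = arccos(0.7224) = 43.7°.
Dip direction = atan2(-0.587, 0.337) = 300° (azimuth of n's horizontal projection).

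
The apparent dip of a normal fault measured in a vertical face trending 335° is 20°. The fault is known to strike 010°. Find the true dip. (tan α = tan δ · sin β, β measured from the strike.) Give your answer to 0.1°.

β = acute angle between strike 010° and section 335° = 35°.
tan(true dip) = tan 20° / sin 35° = 0.6346
true dip = arctan 0.6346 = 32.40°

32.4°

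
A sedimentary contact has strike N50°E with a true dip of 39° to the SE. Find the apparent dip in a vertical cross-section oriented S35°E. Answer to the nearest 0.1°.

The strike is N50°E and the section trends S35°E; the acute angle between them is β = 85°.
tan α = tan 39° × sin 85° = 0.8098 × 0.9962 = 0.8067
apparent dip = arctan 0.8067 = 38.89°

38.9°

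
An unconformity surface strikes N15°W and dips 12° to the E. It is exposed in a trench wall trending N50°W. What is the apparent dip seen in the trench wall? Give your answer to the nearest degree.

The strike is N15°W and the section trends N50°W; the acute angle between them is β = 35°.
tan(apparent dip) = tan 12° · sin 35° = 0.1219
α = arctan(0.1219) = 6.95°

7°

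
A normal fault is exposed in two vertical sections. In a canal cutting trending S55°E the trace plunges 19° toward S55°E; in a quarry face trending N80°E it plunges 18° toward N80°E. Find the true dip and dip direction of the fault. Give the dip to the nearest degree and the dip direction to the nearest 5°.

true dip 20°, dip direction 105°

Each apparent-dip line lies in the plane. As unit vectors (x east, y north, z up), v₁ plunges 19°→S55°E and v₂ plunges 18°→N80°E.
Cross product v₁ × v₂ gives the pole to the plane: n ∝ (0.221, -0.066, 0.636).
Dip δ = arctan(|n_h|/n_z) = arctan(0.231/0.636) = 20.0°.
Dip direction = azimuth of (n_x, n_y) = atan2(0.221, -0.066) = 107°.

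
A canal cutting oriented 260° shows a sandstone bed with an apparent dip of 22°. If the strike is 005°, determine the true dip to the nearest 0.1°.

The section is 75° from the strike.
tan(true dip) = tan 22° / sin 75° = 0.4183
true dip = arctan 0.4183 = 22.70°

22.7°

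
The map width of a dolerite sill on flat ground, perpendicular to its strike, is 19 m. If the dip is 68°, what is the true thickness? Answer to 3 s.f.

17.6 m

True thickness t = w · sin(dip) = 19 × sin 68°
t = 19 × 0.9272 = 17.616 m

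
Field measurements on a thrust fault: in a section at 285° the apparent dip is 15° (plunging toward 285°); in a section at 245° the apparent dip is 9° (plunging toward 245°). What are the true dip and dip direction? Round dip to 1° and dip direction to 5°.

true dip 16°, dip direction 300°

Represent each trace as a vector plunging at its apparent dip toward its trend (east-north-up frame): v₁ = (-0.933, 0.250, -0.259), v₂ = (-0.895, -0.417, -0.156).
Cross product v₁ × v₂ gives the pole to the plane: n ∝ (-0.147, 0.086, 0.613).
True dip = arccos(n_z / |n|) = arccos(0.9635) = 15.5°.
Dip direction = atan2(-0.147, 0.086) = 300° (azimuth of n's horizontal projection).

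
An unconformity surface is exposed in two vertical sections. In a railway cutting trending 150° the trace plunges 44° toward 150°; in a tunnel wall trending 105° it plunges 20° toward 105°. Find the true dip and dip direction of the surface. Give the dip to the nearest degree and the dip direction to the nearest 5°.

The two traces are lines in the plane: v₁ = (sin 150°·cos 44°, cos 150°·cos 44°, −sin 44°), v₂ = (sin 105°·cos 20°, cos 105°·cos 20°, −sin 20°).
n = v₁ × v₂ = (0.044, -0.508, 0.478) (taken with n_z > 0).
True dip = arccos(n_z / |n|) = arccos(0.6842) = 46.8°.
Dip direction = azimuth of (n_x, n_y) = atan2(0.044, -0.508) = 175°.

true dip 47°, dip direction 175°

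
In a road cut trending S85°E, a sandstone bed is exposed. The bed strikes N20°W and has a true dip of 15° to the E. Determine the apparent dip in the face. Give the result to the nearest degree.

The section lies 65° from the strike.
tan(apparent dip) = tan 15° · sin 65° = 0.2428
α = arctan(0.2428) = 13.65°

14°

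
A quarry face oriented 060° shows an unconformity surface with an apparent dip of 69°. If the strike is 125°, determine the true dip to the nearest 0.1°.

β = acute angle between strike 125° and section 060° = 65°.
tan δ = tan α / sin β = tan 69° / sin 65° = 2.6051 / 0.9063 = 2.8744
true dip = arctan 2.8744 = 70.82°

70.8°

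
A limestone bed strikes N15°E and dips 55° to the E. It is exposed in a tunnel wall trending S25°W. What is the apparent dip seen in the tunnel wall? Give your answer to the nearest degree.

14°

Angle between strike (N15°E) and section (S25°W): β = 10°.
tan(apparent dip) = tan 55° · sin 10° = 0.2480
apparent dip = arctan 0.2480 = 13.93°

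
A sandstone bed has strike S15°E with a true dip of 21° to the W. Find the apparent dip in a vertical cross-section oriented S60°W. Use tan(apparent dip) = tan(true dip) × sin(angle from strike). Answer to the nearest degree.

The section lies 75° from the strike.
tan(apparent dip) = tan 21° · sin 75° = 0.3708
apparent dip = arctan 0.3708 = 20.34°

20°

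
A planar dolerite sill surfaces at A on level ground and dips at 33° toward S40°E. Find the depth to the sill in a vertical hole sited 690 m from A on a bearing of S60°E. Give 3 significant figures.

421 m

The hole lies 20° from the dip direction, so the down-dip offset is 690 × cos 20° = 648.39 m.
Depth = down-dip offset × tan(dip) = 648.39 × tan 33° = 648.39 × 0.6494
Depth = 421.07 m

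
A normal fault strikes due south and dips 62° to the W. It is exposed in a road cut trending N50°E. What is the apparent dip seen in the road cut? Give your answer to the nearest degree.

55°

The strike is due south and the section trends N50°E; the acute angle between them is β = 50°.
tan α = tan 62° × sin 50° = 1.8807 × 0.7660 = 1.4407
α = arctan(1.4407) = 55.24°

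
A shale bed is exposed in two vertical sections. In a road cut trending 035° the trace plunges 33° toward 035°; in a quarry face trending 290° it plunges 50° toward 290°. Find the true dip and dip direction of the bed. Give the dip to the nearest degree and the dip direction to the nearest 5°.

Represent each trace as a vector plunging at its apparent dip toward its trend (east-north-up frame): v₁ = (0.481, 0.687, -0.545), v₂ = (-0.604, 0.220, -0.766).
Cross product v₁ × v₂ gives the pole to the plane: n ∝ (-0.407, 0.697, 0.521).
True dip = arccos(n_z / |n|) = arccos(0.5420) = 57.2°.
Dip direction = atan2(-0.407, 0.697) = 330° (azimuth of n's horizontal projection).

true dip 57°, dip direction 330°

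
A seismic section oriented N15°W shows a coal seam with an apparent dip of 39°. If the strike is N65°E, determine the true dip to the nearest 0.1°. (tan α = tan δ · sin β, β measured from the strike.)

39.4°

The section is 80° from the strike.
tan(true dip) = tan 39° / sin 80° = 0.8223
true dip = arctan 0.8223 = 39.43°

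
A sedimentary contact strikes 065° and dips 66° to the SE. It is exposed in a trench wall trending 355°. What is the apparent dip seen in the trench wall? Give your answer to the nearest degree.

Angle between strike (065°) and section (355°): β = 70°.
tan(apparent dip) = tan 66° · sin 70° = 2.1106
apparent dip = arctan 2.1106 = 64.65°

65°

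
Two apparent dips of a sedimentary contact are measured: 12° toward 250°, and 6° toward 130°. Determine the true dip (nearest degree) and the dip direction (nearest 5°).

true dip 18°, dip direction 200°

The two traces are lines in the plane: v₁ = (sin 250°·cos 12°, cos 250°·cos 12°, −sin 12°), v₂ = (sin 130°·cos 6°, cos 130°·cos 6°, −sin 6°).
n = v₁ × v₂ = (-0.098, -0.254, 0.842) (taken with n_z > 0).
True dip = arccos(n_z / |n|) = arccos(0.9514) = 17.9°.
Dip direction = azimuth of (n_x, n_y) = atan2(-0.098, -0.254) = 201°.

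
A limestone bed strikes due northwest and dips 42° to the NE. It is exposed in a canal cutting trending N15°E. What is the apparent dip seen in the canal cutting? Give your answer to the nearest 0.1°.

The strike is due northwest and the section trends N15°E; the acute angle between them is β = 60°.
tan α = tan 42° × sin 60° = 0.9004 × 0.8660 = 0.7798
apparent dip = arctan 0.7798 = 37.95°

37.9°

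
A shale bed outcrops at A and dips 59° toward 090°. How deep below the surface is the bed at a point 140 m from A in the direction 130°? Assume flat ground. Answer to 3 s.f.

The hole lies 40° from the dip direction, so the down-dip offset is 140 × cos 40° = 107.25 m.
Depth = down-dip offset × tan(dip) = 107.25 × tan 59° = 107.25 × 1.6643
Depth = 178.49 m

178 m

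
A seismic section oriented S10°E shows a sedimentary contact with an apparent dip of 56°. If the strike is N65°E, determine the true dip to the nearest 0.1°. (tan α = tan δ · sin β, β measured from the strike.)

β = acute angle between strike N65°E and section S10°E = 75°.
tan(true dip) = tan 56° / sin 75° = 1.5349
δ = arctan(1.5349) = 56.91°

56.9°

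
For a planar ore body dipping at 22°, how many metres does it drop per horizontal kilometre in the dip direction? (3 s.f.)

404 m

drop per km = 1000 × tan 22° = 1000 × 0.4040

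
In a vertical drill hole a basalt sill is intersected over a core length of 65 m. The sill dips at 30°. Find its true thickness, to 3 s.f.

True thickness t = h · cos(dip) = 65 × cos 30°
t = 65 × 0.8660 = 56.292 m

56.3 m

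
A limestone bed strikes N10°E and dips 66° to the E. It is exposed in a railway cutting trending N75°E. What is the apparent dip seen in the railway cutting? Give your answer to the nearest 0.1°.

The section lies 65° from the strike.
tan(apparent dip) = tan 66° · sin 65° = 2.0356
apparent dip = arctan 2.0356 = 63.84°

63.8°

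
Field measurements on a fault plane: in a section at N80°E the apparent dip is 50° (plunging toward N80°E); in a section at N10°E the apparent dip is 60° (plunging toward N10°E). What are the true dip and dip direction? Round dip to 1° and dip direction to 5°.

true dip 62°, dip direction 030°

Represent each trace as a vector plunging at its apparent dip toward its trend (east-north-up frame): v₁ = (0.633, 0.112, -0.766), v₂ = (0.087, 0.492, -0.866).
n = v₁ × v₂ = (0.281, 0.482, 0.302) (taken with n_z > 0).
Dip δ = arctan(|n_h|/n_z) = arctan(0.557/0.302) = 61.6°.
Dip direction = atan2(0.281, 0.482) = 30° (azimuth of n's horizontal projection).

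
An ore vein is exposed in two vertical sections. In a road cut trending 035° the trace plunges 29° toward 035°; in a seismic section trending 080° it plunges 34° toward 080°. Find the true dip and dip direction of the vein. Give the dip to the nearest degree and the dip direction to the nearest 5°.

The two traces are lines in the plane: v₁ = (sin 35°·cos 29°, cos 35°·cos 29°, −sin 29°), v₂ = (sin 80°·cos 34°, cos 80°·cos 34°, −sin 34°).
n = v₁ × v₂ = (0.331, 0.115, 0.513) (taken with n_z > 0).
tan δ = √(n_x²+n_y²)/n_z = 0.350/0.513, so δ = 34.3°.
The horizontal component of n points toward azimuth atan2(n_x, n_y) = 71°, the dip direction.

true dip 34°, dip direction 070°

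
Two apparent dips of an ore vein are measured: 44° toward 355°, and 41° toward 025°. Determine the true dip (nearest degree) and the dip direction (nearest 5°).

true dip 44°, dip direction 000°

The two traces are lines in the plane: v₁ = (sin 355°·cos 44°, cos 355°·cos 44°, −sin 44°), v₂ = (sin 25°·cos 41°, cos 25°·cos 41°, −sin 41°).
n = v₁ × v₂ = (-0.005, 0.263, 0.271) (taken with n_z > 0).
tan δ = √(n_x²+n_y²)/n_z = 0.263/0.271, so δ = 44.1°.
Dip direction = atan2(-0.005, 0.263) = 359° (azimuth of n's horizontal projection).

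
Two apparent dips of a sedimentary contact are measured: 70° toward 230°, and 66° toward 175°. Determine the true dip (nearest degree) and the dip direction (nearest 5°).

true dip 71°, dip direction 215°

Each apparent-dip line lies in the plane. As unit vectors (x east, y north, z up), v₁ plunges 70°→230° and v₂ plunges 66°→175°.
Cross product v₁ × v₂ gives the pole to the plane: n ∝ (-0.180, -0.273, 0.114).
tan δ = √(n_x²+n_y²)/n_z = 0.327/0.114, so δ = 70.8°.
Dip direction = azimuth of (n_x, n_y) = atan2(-0.180, -0.273) = 213°.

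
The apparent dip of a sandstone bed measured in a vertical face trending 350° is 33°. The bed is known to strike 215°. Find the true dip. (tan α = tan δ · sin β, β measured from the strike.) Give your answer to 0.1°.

42.6°

The section is 45° from the strike.
tan δ = tan α / sin β = tan 33° / sin 45° = 0.6494 / 0.7071 = 0.9184
true dip = arctan 0.9184 = 42.56°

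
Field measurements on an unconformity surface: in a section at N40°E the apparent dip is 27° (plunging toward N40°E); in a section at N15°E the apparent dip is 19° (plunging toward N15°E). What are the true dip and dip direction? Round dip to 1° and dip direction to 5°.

true dip 30°, dip direction 070°

Each apparent-dip line lies in the plane. As unit vectors (x east, y north, z up), v₁ plunges 27°→N40°E and v₂ plunges 19°→N15°E.
The plane normal is n = v₁ × v₂ ∝ (0.192, 0.075, 0.356).
tan δ = √(n_x²+n_y²)/n_z = 0.207/0.356, so δ = 30.1°.
Dip direction = azimuth of (n_x, n_y) = atan2(0.192, 0.075) = 69°.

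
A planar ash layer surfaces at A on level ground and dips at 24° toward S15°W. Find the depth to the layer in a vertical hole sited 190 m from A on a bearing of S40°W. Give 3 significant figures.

The hole lies 25° from the dip direction, so the down-dip offset is 190 × cos 25° = 172.20 m.
Depth = down-dip offset × tan(dip) = 172.20 × tan 24° = 172.20 × 0.4452
Depth = 76.67 m

76.7 m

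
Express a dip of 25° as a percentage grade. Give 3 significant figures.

grade % = 100 × tan 25° = 100 × 0.4663

46.6%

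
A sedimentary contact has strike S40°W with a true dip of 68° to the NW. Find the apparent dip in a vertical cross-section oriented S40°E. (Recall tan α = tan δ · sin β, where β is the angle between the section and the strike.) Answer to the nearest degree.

68°

The section lies 80° from the strike.
tan(apparent dip) = tan 68° · sin 80° = 2.4375
apparent dip = arctan 2.4375 = 67.69°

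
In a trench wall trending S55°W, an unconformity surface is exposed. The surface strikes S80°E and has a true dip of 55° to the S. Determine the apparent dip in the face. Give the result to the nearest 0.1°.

45.3°

The strike is S80°E and the section trends S55°W; the acute angle between them is β = 45°.
tan(apparent dip) = tan 55° · sin 45° = 1.0099
α = arctan(1.0099) = 45.28°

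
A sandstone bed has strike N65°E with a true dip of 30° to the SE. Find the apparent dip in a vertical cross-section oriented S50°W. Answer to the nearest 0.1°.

8.5°

The strike is N65°E and the section trends S50°W; the acute angle between them is β = 15°.
tan α = tan 30° × sin 15° = 0.5774 × 0.2588 = 0.1494
apparent dip = arctan 0.1494 = 8.50°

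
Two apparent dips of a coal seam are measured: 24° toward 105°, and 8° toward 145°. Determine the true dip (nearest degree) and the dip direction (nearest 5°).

Each apparent-dip line lies in the plane. As unit vectors (x east, y north, z up), v₁ plunges 24°→105° and v₂ plunges 8°→145°.
The plane normal is n = v₁ × v₂ ∝ (0.297, 0.108, 0.582).
Dip δ = arctan(|n_h|/n_z) = arctan(0.316/0.582) = 28.5°.
Dip direction = azimuth of (n_x, n_y) = atan2(0.297, 0.108) = 70°.

true dip 29°, dip direction 070°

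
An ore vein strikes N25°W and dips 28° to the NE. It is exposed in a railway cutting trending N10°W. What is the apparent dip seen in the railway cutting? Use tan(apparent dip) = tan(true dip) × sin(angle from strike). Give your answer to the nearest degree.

8°

Angle between strike (N25°W) and section (N10°W): β = 15°.
tan α = tan 28° × sin 15° = 0.5317 × 0.2588 = 0.1376
α = arctan(0.1376) = 7.84°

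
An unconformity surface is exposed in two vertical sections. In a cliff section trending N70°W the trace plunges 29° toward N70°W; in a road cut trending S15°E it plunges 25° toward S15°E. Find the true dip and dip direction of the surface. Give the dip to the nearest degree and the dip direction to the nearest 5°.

true dip 48°, dip direction 230°

Each apparent-dip line lies in the plane. As unit vectors (x east, y north, z up), v₁ plunges 29°→N70°W and v₂ plunges 25°→S15°E.
The plane normal is n = v₁ × v₂ ∝ (-0.551, -0.461, 0.649).
True dip = arccos(n_z / |n|) = arccos(0.6706) = 47.9°.
Dip direction = atan2(-0.551, -0.461) = 230° (azimuth of n's horizontal projection).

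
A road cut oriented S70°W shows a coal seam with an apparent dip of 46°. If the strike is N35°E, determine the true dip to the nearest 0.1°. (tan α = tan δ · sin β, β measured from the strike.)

β = acute angle between strike N35°E and section S70°W = 35°.
tan δ = tan α / sin β = tan 46° / sin 35° = 1.0355 / 0.5736 = 1.8054
δ = arctan(1.8054) = 61.02°

61.0°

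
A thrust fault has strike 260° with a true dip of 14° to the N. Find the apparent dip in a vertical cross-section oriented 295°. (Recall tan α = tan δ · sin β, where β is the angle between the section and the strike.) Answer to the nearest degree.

8°

The section lies 35° from the strike.
tan α = tan 14° × sin 35° = 0.2493 × 0.5736 = 0.1430
apparent dip = arctan 0.1430 = 8.14°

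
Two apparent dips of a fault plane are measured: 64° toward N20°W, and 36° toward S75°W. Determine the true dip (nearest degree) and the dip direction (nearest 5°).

true dip 65°, dip direction 325°

Each apparent-dip line lies in the plane. As unit vectors (x east, y north, z up), v₁ plunges 64°→N20°W and v₂ plunges 36°→S75°W.
The plane normal is n = v₁ × v₂ ∝ (-0.430, 0.614, 0.353).
tan δ = √(n_x²+n_y²)/n_z = 0.750/0.353, so δ = 64.8°.
Dip direction = azimuth of (n_x, n_y) = atan2(-0.430, 0.614) = 325°.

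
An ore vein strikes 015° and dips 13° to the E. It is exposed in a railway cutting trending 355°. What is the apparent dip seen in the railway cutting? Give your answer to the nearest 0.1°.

4.5°

The strike is 015° and the section trends 355°; the acute angle between them is β = 20°.
tan α = tan 13° × sin 20° = 0.2309 × 0.3420 = 0.0790
α = arctan(0.0790) = 4.51°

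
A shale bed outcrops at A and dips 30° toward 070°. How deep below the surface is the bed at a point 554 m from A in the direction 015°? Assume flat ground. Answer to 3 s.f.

The hole lies 55° from the dip direction, so the down-dip offset is 554 × cos 55° = 317.76 m.
Depth = down-dip offset × tan(dip) = 317.76 × tan 30° = 317.76 × 0.5774
Depth = 183.46 m

183 m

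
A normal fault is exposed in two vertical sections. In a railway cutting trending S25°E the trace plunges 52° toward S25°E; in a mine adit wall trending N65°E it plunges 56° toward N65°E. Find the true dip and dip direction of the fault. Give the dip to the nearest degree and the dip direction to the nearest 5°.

Represent each trace as a vector plunging at its apparent dip toward its trend (east-north-up frame): v₁ = (0.260, -0.558, -0.788), v₂ = (0.507, 0.236, -0.829).
The plane normal is n = v₁ × v₂ ∝ (0.649, -0.184, 0.344).
tan δ = √(n_x²+n_y²)/n_z = 0.674/0.344, so δ = 63.0°.
Dip direction = atan2(0.649, -0.184) = 106° (azimuth of n's horizontal projection).

true dip 63°, dip direction 105°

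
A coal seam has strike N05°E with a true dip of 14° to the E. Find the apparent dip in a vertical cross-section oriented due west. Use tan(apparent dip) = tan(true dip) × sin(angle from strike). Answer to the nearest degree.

14°

The section lies 85° from the strike.
tan(apparent dip) = tan 14° · sin 85° = 0.2484
α = arctan(0.2484) = 13.95°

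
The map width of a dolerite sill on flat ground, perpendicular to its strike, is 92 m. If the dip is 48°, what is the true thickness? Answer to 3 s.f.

68.4 m

True thickness t = w · sin(dip) = 92 × sin 48°
t = 92 × 0.7431 = 68.369 m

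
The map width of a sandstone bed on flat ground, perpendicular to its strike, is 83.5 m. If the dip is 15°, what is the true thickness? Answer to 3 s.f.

True thickness t = w · sin(dip) = 83.5 × sin 15°
t = 83.5 × 0.2588 = 21.611 m

21.6 m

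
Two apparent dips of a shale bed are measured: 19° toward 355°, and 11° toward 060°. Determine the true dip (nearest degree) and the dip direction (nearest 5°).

true dip 19°, dip direction 005°

Each apparent-dip line lies in the plane. As unit vectors (x east, y north, z up), v₁ plunges 19°→355° and v₂ plunges 11°→060°.
The plane normal is n = v₁ × v₂ ∝ (0.020, 0.292, 0.841).
tan δ = √(n_x²+n_y²)/n_z = 0.293/0.841, so δ = 19.2°.
The horizontal component of n points toward azimuth atan2(n_x, n_y) = 4°, the dip direction.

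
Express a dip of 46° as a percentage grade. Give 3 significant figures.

104%

grade % = 100 × tan 46° = 100 × 1.0355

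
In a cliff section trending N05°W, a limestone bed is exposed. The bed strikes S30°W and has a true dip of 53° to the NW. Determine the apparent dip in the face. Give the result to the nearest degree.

The section lies 35° from the strike.
tan α = tan 53° × sin 35° = 1.3270 × 0.5736 = 0.7612
α = arctan(0.7612) = 37.28°

37°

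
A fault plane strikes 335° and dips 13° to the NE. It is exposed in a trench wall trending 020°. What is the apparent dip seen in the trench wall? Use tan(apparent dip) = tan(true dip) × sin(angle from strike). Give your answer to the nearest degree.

9°

The strike is 335° and the section trends 020°; the acute angle between them is β = 45°.
tan α = tan 13° × sin 45° = 0.2309 × 0.7071 = 0.1632
apparent dip = arctan 0.1632 = 9.27°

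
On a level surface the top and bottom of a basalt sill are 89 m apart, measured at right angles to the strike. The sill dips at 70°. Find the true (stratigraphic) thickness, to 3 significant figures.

83.6 m

True thickness t = w · sin(dip) = 89 × sin 70°
t = 89 × 0.9397 = 83.633 m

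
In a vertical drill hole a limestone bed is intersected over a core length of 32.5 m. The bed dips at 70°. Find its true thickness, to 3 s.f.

11.1 m

True thickness t = h · cos(dip) = 32.5 × cos 70°
t = 32.5 × 0.3420 = 11.116 m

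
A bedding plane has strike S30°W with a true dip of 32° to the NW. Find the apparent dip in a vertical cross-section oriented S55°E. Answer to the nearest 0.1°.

31.9°

The strike is S30°W and the section trends S55°E; the acute angle between them is β = 85°.
tan α = tan 32° × sin 85° = 0.6249 × 0.9962 = 0.6225
α = arctan(0.6225) = 31.90°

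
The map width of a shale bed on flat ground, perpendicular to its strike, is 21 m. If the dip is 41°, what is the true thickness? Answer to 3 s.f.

True thickness t = w · sin(dip) = 21 × sin 41°
t = 21 × 0.6561 = 13.777 m

13.8 m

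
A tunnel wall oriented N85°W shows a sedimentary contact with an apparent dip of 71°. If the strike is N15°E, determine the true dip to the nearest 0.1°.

71.3°

β = acute angle between strike N15°E and section N85°W = 80°.
tan δ = tan α / sin β = tan 71° / sin 80° = 2.9042 / 0.9848 = 2.9490
true dip = arctan 2.9490 = 71.27°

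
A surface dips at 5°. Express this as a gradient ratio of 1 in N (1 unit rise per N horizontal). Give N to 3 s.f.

1 : N means tan θ = 1/N, so N = 1/tan 5° = 1/0.0875

1 in 11.4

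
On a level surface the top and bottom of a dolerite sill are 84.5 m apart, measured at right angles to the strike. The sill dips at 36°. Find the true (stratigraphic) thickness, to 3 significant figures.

49.7 m

True thickness t = w · sin(dip) = 84.5 × sin 36°
t = 84.5 × 0.5878 = 49.668 m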